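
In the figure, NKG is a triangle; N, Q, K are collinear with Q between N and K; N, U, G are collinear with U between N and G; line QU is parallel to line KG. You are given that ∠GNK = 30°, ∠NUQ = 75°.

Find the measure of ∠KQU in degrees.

∠KQU = 105°

1. ∠QNU = 30°  [Q on NK, U on NG]
2. ∠NQU = 75°  [△NQU]
3. ∠KQU = 105°  [linear pair at Q on NK]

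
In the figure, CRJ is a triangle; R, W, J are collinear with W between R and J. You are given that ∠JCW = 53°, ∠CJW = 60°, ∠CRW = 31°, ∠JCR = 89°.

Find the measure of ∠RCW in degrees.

1. ∠CWJ = 67°  [△CWJ]
2. ∠CWR = 113°  [linear pair at W on RJ]
3. ∠RCW = 36°  [△CRW]

∠RCW = 36°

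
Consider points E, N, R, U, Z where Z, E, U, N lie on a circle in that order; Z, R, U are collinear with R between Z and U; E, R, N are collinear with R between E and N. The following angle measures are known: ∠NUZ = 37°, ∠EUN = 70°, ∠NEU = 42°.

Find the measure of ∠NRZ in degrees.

1. ∠NEZ = 37°  [same arc ZN]
2. ∠EZN = 110°  [cyclic ZEUN, opposite ∠Z+∠U]
3. ∠NZU = 42°  [same arc UN]
4. ∠ENZ = 33°  [△ZEN]
5. ∠NRZ = 105°  [△ZRN]

∠NRZ = 105°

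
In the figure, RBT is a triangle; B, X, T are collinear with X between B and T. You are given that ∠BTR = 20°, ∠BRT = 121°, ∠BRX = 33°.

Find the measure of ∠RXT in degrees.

1. ∠RBT = 39°  [△RBT]
2. ∠RBX = 39°  [X on ray BT]
3. ∠BXR = 108°  [△RBX]
4. ∠RXT = 72°  [linear pair at X on BT]

∠RXT = 72°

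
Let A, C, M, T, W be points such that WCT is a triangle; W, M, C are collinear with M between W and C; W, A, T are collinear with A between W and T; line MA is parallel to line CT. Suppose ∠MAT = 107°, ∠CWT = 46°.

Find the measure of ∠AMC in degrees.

1. ∠MAW = 73°  [linear pair at A on WT]
2. ∠AWM = 46°  [M on WC, A on WT]
3. ∠AMW = 61°  [△WMA]
4. ∠AMC = 119°  [linear pair at M on WC]

∠AMC = 119°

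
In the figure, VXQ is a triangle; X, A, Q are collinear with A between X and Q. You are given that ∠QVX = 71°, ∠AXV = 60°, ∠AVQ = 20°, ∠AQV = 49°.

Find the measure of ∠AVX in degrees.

1. ∠QAV = 111°  [△VAQ]
2. ∠VAX = 69°  [linear pair at A on XQ]
3. ∠AVX = 51°  [△VXA]

∠AVX = 51°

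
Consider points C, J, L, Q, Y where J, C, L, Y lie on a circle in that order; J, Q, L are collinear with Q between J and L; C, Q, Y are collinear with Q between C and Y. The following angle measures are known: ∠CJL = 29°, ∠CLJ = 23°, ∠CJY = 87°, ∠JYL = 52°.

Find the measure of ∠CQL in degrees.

∠CQL = 99°

1. ∠CYL = 29°  [same arc CL]
2. ∠CLY = 93°  [cyclic JCLY, opposite ∠J+∠L]
3. ∠LCY = 58°  [△CLY]
4. ∠CQL = 99°  [△CQL]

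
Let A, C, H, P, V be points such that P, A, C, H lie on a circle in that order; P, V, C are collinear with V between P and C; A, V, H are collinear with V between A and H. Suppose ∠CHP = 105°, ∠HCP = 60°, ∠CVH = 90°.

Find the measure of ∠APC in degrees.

∠APC = 30°

1. ∠HAP = 60°  [same arc PH]
2. ∠AVP = 90°  [vertical angles at V]
3. ∠APC = 30°  [△PVA]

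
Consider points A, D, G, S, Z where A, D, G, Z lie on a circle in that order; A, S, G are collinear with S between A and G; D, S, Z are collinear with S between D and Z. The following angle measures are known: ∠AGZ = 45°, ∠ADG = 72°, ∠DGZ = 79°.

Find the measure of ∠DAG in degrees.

∠DAG = 74°

1. ∠ADZ = 45°  [same arc AZ]
2. ∠DAZ = 101°  [cyclic ADGZ, opposite ∠A+∠G]
3. ∠AZD = 34°  [△ADZ]
4. ∠AGD = 34°  [same arc AD]
5. ∠DAG = 74°  [△ADG]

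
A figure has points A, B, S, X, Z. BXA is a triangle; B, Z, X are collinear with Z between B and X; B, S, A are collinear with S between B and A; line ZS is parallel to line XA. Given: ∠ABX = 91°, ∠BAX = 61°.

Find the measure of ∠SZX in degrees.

∠SZX = 152°

1. ∠AXB = 28°  [△BXA]
2. ∠BZS = 28°  [ZS∥XA, corresponding at Z]
3. ∠SZX = 152°  [linear pair at Z on BX]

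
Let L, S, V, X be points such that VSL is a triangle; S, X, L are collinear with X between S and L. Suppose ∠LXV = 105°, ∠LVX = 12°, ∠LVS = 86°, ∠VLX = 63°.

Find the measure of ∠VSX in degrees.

∠VSX = 31°

1. ∠SLV = 63°  [X on ray LS]
2. ∠LSV = 31°  [△VSL]
3. ∠VSX = 31°  [X on ray SL]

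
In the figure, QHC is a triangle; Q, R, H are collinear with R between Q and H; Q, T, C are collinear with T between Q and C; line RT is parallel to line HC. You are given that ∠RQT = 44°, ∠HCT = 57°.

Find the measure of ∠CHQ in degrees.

∠CHQ = 79°

1. ∠CQH = 44°  [R on QH, T on QC]
2. ∠HCQ = 57°  [T on ray CQ]
3. ∠CHQ = 79°  [△QHC]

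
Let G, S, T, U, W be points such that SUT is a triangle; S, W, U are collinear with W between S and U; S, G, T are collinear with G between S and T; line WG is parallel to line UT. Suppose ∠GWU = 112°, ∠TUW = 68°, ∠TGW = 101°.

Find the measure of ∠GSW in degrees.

∠GSW = 33°

1. ∠GWS = 68°  [linear pair at W on SU]
2. ∠SGW = 79°  [linear pair at G on ST]
3. ∠GSW = 33°  [△SWG]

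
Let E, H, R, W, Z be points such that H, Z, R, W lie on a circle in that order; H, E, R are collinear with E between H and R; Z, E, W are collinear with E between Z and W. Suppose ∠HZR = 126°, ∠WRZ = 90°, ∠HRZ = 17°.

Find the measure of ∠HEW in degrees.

∠HEW = 110°

1. ∠RHZ = 37°  [△HZR]
2. ∠HWZ = 17°  [same arc HZ]
3. ∠RWZ = 37°  [same arc ZR]
4. ∠RZW = 53°  [△ZRW]
5. ∠RHW = 53°  [same arc RW]
6. ∠HEW = 110°  [△HEW]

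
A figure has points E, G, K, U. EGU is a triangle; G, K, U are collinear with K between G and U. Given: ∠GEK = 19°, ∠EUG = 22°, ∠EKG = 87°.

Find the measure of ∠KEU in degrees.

∠KEU = 65°

1. ∠EUK = 22°  [K on ray UG]
2. ∠EKU = 93°  [linear pair at K on GU]
3. ∠KEU = 65°  [△EKU]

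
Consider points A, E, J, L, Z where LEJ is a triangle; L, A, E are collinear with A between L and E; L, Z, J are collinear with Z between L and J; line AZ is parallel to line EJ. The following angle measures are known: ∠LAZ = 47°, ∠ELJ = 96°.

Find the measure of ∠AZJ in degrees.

∠AZJ = 143°

1. ∠JEL = 47°  [AZ∥EJ, corresponding at A]
2. ∠EJL = 37°  [△LEJ]
3. ∠AZL = 37°  [AZ∥EJ, corresponding at Z]
4. ∠AZJ = 143°  [linear pair at Z on LJ]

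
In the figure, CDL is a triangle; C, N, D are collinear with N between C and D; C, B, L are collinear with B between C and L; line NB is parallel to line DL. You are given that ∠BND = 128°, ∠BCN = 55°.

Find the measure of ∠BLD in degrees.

1. ∠BNC = 52°  [linear pair at N on CD]
2. ∠CBN = 73°  [△CNB]
3. ∠LBN = 107°  [linear pair at B on CL]
4. ∠BLD = 73°  [NB∥DL, co-interior at L–B]

∠BLD = 73°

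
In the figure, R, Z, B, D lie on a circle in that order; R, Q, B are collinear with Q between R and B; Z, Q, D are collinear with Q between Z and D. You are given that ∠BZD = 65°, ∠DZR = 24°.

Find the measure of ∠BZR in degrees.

1. ∠BRD = 65°  [same arc BD]
2. ∠DBR = 24°  [same arc RD]
3. ∠BDR = 91°  [△RBD]
4. ∠BZR = 89°  [cyclic RZBD, opposite ∠Z+∠D]

∠BZR = 89°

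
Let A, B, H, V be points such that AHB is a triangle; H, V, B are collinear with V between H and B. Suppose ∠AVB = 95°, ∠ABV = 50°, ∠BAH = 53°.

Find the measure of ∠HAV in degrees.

∠HAV = 18°

1. ∠AVH = 85°  [linear pair at V on HB]
2. ∠ABH = 50°  [V on ray BH]
3. ∠AHB = 77°  [△AHB]
4. ∠AHV = 77°  [V on ray HB]
5. ∠HAV = 18°  [△AHV]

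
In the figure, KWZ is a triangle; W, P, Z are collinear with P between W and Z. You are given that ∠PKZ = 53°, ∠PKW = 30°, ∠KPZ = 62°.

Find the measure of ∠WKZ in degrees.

1. ∠KZP = 65°  [△KPZ]
2. ∠KPW = 118°  [linear pair at P on WZ]
3. ∠KZW = 65°  [P on ray ZW]
4. ∠KWP = 32°  [△KWP]
5. ∠KWZ = 32°  [P on ray WZ]
6. ∠WKZ = 83°  [△KWZ]

∠WKZ = 83°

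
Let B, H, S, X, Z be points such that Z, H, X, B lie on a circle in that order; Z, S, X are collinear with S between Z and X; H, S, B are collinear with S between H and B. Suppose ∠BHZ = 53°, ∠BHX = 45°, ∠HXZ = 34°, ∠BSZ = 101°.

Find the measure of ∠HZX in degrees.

1. ∠BXZ = 53°  [same arc ZB]
2. ∠BSX = 79°  [linear pair at S on ZX]
3. ∠HBX = 48°  [△XSB]
4. ∠HZX = 48°  [same arc HX]

∠HZX = 48°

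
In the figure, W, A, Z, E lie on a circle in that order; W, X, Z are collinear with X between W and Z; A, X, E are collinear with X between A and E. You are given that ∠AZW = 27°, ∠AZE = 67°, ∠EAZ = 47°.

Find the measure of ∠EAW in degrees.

∠EAW = 40°

1. ∠AEW = 27°  [same arc WA]
2. ∠AWE = 113°  [cyclic WAZE, opposite ∠W+∠Z]
3. ∠EAW = 40°  [△WAE]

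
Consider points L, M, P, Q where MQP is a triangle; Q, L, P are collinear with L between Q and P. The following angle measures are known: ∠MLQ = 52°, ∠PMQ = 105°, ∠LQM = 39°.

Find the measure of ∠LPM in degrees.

1. ∠MQP = 39°  [L on ray QP]
2. ∠MPQ = 36°  [△MQP]
3. ∠LPM = 36°  [L on ray PQ]

∠LPM = 36°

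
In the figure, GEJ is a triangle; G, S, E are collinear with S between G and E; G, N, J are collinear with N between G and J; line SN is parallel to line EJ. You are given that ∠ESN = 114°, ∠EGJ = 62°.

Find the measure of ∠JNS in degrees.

∠JNS = 128°

1. ∠GSN = 66°  [linear pair at S on GE]
2. ∠NGS = 62°  [S on GE, N on GJ]
3. ∠GNS = 52°  [△GSN]
4. ∠JNS = 128°  [linear pair at N on GJ]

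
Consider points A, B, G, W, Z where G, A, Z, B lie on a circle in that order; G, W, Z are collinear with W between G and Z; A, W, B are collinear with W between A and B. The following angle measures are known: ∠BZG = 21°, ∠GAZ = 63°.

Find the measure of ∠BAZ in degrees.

∠BAZ = 42°

1. ∠GBZ = 117°  [cyclic GAZB, opposite ∠A+∠B]
2. ∠BGZ = 42°  [△GZB]
3. ∠BAZ = 42°  [same arc ZB]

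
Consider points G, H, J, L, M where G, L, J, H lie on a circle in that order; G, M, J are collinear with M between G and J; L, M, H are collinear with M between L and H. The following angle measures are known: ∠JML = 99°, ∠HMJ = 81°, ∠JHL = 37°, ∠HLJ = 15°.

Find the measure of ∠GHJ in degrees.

1. ∠GJH = 62°  [△JMH]
2. ∠HGJ = 15°  [same arc JH]
3. ∠GHJ = 103°  [△GJH]

∠GHJ = 103°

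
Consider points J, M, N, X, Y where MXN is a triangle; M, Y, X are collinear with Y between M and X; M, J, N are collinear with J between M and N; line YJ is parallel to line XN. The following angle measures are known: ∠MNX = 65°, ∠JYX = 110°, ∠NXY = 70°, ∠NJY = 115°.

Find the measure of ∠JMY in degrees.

∠JMY = 45°

1. ∠MJY = 65°  [YJ∥XN, corresponding at J]
2. ∠JYM = 70°  [linear pair at Y on MX]
3. ∠JMY = 45°  [△MYJ]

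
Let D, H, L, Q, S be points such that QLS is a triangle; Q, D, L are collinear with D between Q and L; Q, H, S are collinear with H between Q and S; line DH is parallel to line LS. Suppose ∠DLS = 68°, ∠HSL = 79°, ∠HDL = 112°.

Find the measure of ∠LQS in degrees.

1. ∠QLS = 68°  [D on ray LQ]
2. ∠LSQ = 79°  [H on ray SQ]
3. ∠LQS = 33°  [△QLS]

∠LQS = 33°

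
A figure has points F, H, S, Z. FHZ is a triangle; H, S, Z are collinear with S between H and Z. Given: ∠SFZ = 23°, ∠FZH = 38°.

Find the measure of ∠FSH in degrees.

∠FSH = 61°

1. ∠FZS = 38°  [S on ray ZH]
2. ∠FSZ = 119°  [△FSZ]
3. ∠FSH = 61°  [linear pair at S on HZ]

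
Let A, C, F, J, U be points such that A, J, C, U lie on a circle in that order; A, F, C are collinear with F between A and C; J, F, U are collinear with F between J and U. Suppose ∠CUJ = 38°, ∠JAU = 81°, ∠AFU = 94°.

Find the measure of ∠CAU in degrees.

1. ∠JCU = 99°  [cyclic AJCU, opposite ∠A+∠C]
2. ∠CJU = 43°  [△JCU]
3. ∠CAU = 43°  [same arc CU]

∠CAU = 43°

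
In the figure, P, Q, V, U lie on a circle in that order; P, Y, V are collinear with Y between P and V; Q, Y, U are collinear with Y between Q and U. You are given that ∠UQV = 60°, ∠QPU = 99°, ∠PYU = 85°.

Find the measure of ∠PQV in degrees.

∠PQV = 106°

1. ∠QVU = 81°  [cyclic PQVU, opposite ∠P+∠V]
2. ∠QYV = 85°  [vertical angles at Y]
3. ∠QUV = 39°  [△QVU]
4. ∠PVQ = 35°  [△QYV]
5. ∠QPV = 39°  [same arc QV]
6. ∠PQV = 106°  [△PQV]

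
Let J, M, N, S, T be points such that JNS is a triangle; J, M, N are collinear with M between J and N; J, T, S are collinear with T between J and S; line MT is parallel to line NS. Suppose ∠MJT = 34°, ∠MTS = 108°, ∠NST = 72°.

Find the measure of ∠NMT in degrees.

1. ∠JTM = 72°  [linear pair at T on JS]
2. ∠JMT = 74°  [△JMT]
3. ∠NMT = 106°  [linear pair at M on JN]

∠NMT = 106°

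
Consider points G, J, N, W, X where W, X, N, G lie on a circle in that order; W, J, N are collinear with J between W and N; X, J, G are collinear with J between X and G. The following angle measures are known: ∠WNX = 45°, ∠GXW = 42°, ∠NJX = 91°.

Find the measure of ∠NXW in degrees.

∠NXW = 86°

1. ∠WGX = 45°  [same arc WX]
2. ∠GNW = 42°  [same arc WG]
3. ∠GJW = 91°  [vertical angles at J]
4. ∠GWN = 44°  [△WJG]
5. ∠NGW = 94°  [△WNG]
6. ∠NXW = 86°  [cyclic WXNG, opposite ∠X+∠G]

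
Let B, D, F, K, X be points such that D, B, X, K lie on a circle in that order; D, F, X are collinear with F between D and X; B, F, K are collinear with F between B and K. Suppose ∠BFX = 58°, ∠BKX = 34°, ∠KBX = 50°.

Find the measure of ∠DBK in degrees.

1. ∠BFD = 122°  [linear pair at F on DX]
2. ∠BDX = 34°  [same arc BX]
3. ∠DBK = 24°  [△DFB]

∠DBK = 24°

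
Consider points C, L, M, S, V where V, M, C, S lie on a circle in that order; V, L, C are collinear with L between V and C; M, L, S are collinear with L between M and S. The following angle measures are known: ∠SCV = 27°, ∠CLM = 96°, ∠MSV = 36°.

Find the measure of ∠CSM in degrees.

1. ∠SMV = 27°  [same arc VS]
2. ∠MLV = 84°  [linear pair at L on VC]
3. ∠CVM = 69°  [△VLM]
4. ∠CSM = 69°  [same arc MC]

∠CSM = 69°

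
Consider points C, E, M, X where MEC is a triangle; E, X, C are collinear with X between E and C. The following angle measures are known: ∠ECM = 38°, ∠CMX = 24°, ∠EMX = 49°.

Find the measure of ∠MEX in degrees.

∠MEX = 69°

1. ∠MCX = 38°  [X on ray CE]
2. ∠CXM = 118°  [△MXC]
3. ∠EXM = 62°  [linear pair at X on EC]
4. ∠MEX = 69°  [△MEX]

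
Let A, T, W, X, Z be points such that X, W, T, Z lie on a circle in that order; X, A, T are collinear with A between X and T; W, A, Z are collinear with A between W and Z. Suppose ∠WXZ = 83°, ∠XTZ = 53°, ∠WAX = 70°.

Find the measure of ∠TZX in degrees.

∠TZX = 101°

1. ∠XWZ = 53°  [same arc XZ]
2. ∠TAZ = 70°  [vertical angles at A]
3. ∠WZX = 44°  [△XWZ]
4. ∠XAZ = 110°  [linear pair at A on XT]
5. ∠TXZ = 26°  [△XAZ]
6. ∠TZX = 101°  [△XTZ]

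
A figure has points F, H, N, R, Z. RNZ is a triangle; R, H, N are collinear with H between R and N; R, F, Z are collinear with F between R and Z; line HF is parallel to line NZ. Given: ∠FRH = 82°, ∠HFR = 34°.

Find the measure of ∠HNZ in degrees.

∠HNZ = 64°

1. ∠FHR = 64°  [△RHF]
2. ∠FHN = 116°  [linear pair at H on RN]
3. ∠HNZ = 64°  [HF∥NZ, co-interior at N–H]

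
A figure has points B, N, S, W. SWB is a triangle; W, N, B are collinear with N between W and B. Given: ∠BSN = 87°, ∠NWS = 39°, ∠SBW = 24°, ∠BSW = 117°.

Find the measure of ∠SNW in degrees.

∠SNW = 111°

1. ∠NBS = 24°  [N on ray BW]
2. ∠BNS = 69°  [△SNB]
3. ∠SNW = 111°  [linear pair at N on WB]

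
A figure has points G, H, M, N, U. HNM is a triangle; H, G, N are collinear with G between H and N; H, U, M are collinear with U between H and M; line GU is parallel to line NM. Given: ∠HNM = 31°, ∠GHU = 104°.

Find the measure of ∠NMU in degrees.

1. ∠HGU = 31°  [GU∥NM, corresponding at G]
2. ∠GUH = 45°  [△HGU]
3. ∠GUM = 135°  [linear pair at U on HM]
4. ∠NMU = 45°  [GU∥NM, co-interior at M–U]

∠NMU = 45°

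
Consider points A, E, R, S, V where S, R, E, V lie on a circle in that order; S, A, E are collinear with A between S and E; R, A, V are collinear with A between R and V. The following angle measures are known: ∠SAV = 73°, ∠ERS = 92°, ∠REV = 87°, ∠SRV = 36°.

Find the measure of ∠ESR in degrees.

∠ESR = 37°

1. ∠EAR = 73°  [vertical angles at A]
2. ∠RAS = 107°  [linear pair at A on SE]
3. ∠ESR = 37°  [△SAR]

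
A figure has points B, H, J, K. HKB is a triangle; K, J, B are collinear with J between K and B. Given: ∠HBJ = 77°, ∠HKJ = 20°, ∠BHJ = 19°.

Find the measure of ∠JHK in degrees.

∠JHK = 64°

1. ∠BJH = 84°  [△HJB]
2. ∠HJK = 96°  [linear pair at J on KB]
3. ∠JHK = 64°  [△HKJ]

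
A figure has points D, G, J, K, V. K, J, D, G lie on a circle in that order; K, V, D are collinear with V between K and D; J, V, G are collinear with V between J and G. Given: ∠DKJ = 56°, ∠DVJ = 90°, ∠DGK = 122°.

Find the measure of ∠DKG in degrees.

∠DKG = 24°

1. ∠DGJ = 56°  [same arc JD]
2. ∠GVK = 90°  [vertical angles at V]
3. ∠DVG = 90°  [linear pair at V on KD]
4. ∠GDK = 34°  [△DVG]
5. ∠DKG = 24°  [△KDG]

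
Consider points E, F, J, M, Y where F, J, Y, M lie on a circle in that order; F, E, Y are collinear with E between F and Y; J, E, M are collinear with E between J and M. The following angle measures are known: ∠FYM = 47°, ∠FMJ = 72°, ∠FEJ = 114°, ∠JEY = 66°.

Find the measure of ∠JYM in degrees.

∠JYM = 119°

1. ∠FJM = 47°  [same arc FM]
2. ∠JFM = 61°  [△FJM]
3. ∠JYM = 119°  [cyclic FJYM, opposite ∠F+∠Y]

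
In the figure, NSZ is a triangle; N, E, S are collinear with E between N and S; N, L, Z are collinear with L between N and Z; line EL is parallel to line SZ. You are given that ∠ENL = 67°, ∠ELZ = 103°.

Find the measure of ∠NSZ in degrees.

1. ∠ELN = 77°  [linear pair at L on NZ]
2. ∠LEN = 36°  [△NEL]
3. ∠NSZ = 36°  [EL∥SZ, corresponding at E]

∠NSZ = 36°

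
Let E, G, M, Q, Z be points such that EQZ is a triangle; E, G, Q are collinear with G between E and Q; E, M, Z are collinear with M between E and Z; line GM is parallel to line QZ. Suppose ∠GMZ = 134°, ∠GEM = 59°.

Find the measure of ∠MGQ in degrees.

1. ∠EMG = 46°  [linear pair at M on EZ]
2. ∠EGM = 75°  [△EGM]
3. ∠MGQ = 105°  [linear pair at G on EQ]

∠MGQ = 105°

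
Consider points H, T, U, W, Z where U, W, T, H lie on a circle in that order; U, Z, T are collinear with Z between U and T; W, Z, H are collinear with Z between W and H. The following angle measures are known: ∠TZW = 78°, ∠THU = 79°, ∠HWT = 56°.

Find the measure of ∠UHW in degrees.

1. ∠HZU = 78°  [vertical angles at Z]
2. ∠HUT = 56°  [same arc TH]
3. ∠UHW = 46°  [△UZH]

∠UHW = 46°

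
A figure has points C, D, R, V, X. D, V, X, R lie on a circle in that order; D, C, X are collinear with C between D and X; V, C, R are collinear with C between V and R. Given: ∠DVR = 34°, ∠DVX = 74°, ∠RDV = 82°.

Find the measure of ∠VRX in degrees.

∠VRX = 42°

1. ∠DXR = 34°  [same arc DR]
2. ∠DRX = 106°  [cyclic DVXR, opposite ∠V+∠R]
3. ∠RXV = 98°  [cyclic DVXR, opposite ∠D+∠X]
4. ∠RDX = 40°  [△DXR]
5. ∠RVX = 40°  [same arc XR]
6. ∠VRX = 42°  [△VXR]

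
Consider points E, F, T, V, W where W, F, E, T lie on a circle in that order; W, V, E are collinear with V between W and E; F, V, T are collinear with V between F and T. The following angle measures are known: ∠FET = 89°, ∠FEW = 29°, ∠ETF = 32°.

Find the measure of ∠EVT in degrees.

∠EVT = 88°

1. ∠EFT = 59°  [△FET]
2. ∠FTW = 29°  [same arc WF]
3. ∠EWT = 59°  [same arc ET]
4. ∠TVW = 92°  [△WVT]
5. ∠EVT = 88°  [linear pair at V on WE]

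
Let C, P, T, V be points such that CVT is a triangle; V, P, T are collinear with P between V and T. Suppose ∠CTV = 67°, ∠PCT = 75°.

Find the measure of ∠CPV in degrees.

1. ∠CTP = 67°  [P on ray TV]
2. ∠CPT = 38°  [△CPT]
3. ∠CPV = 142°  [linear pair at P on VT]

∠CPV = 142°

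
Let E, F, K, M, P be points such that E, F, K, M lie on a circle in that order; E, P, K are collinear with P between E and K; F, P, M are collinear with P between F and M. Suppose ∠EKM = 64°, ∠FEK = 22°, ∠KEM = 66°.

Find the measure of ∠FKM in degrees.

∠FKM = 92°

1. ∠FMK = 22°  [same arc FK]
2. ∠KFM = 66°  [same arc KM]
3. ∠FKM = 92°  [△FKM]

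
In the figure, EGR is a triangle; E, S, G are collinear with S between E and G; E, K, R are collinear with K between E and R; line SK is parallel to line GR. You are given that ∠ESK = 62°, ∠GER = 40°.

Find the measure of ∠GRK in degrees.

1. ∠EGR = 62°  [SK∥GR, corresponding at S]
2. ∠ERG = 78°  [△EGR]
3. ∠GRK = 78°  [K on ray RE]

∠GRK = 78°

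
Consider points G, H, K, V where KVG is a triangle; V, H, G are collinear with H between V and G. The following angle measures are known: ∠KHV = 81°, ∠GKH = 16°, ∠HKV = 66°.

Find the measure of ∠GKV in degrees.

1. ∠HVK = 33°  [△KVH]
2. ∠GHK = 99°  [linear pair at H on VG]
3. ∠HGK = 65°  [△KHG]
4. ∠GVK = 33°  [H on ray VG]
5. ∠KGV = 65°  [H on ray GV]
6. ∠GKV = 82°  [△KVG]

∠GKV = 82°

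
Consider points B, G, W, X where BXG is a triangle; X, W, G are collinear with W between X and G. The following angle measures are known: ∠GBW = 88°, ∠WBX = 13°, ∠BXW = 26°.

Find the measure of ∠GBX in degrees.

1. ∠BWX = 141°  [△BXW]
2. ∠BXG = 26°  [W on ray XG]
3. ∠BWG = 39°  [linear pair at W on XG]
4. ∠BGW = 53°  [△BWG]
5. ∠BGX = 53°  [W on ray GX]
6. ∠GBX = 101°  [△BXG]

∠GBX = 101°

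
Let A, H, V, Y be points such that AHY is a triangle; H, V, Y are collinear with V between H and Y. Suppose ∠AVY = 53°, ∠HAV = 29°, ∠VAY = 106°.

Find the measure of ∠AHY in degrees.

∠AHY = 24°

1. ∠AVH = 127°  [linear pair at V on HY]
2. ∠AHV = 24°  [△AHV]
3. ∠AHY = 24°  [V on ray HY]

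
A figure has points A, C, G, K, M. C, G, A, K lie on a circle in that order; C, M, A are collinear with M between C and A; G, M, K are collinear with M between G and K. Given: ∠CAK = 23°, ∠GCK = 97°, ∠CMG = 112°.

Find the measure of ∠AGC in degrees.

1. ∠CGK = 23°  [same arc CK]
2. ∠CKG = 60°  [△CGK]
3. ∠ACG = 45°  [△CMG]
4. ∠CAG = 60°  [same arc CG]
5. ∠AGC = 75°  [△CGA]

∠AGC = 75°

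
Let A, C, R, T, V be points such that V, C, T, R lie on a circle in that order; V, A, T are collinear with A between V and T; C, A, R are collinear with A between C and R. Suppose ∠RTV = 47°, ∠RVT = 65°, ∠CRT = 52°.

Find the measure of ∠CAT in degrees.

1. ∠RCV = 47°  [same arc VR]
2. ∠CVT = 52°  [same arc CT]
3. ∠CAV = 81°  [△VAC]
4. ∠CAT = 99°  [linear pair at A on VT]

∠CAT = 99°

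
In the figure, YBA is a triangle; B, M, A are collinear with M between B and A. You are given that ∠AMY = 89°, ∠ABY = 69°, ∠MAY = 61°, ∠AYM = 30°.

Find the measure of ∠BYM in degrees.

1. ∠BMY = 91°  [linear pair at M on BA]
2. ∠MBY = 69°  [M on ray BA]
3. ∠BYM = 20°  [△YBM]

∠BYM = 20°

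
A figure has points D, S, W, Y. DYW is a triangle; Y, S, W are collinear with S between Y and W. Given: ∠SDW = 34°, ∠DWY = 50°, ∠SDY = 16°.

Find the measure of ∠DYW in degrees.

∠DYW = 80°

1. ∠DWS = 50°  [S on ray WY]
2. ∠DSW = 96°  [△DSW]
3. ∠DSY = 84°  [linear pair at S on YW]
4. ∠DYS = 80°  [△DYS]
5. ∠DYW = 80°  [S on ray YW]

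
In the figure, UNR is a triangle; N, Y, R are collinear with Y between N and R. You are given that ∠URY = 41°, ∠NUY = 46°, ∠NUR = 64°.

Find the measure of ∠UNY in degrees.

1. ∠NRU = 41°  [Y on ray RN]
2. ∠RNU = 75°  [△UNR]
3. ∠UNY = 75°  [Y on ray NR]

∠UNY = 75°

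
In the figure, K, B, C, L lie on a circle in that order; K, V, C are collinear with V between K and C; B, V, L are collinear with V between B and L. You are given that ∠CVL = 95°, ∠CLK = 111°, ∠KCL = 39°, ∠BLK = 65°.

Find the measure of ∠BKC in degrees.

∠BKC = 46°

1. ∠BVK = 95°  [vertical angles at V]
2. ∠KBL = 39°  [same arc KL]
3. ∠BKC = 46°  [△KVB]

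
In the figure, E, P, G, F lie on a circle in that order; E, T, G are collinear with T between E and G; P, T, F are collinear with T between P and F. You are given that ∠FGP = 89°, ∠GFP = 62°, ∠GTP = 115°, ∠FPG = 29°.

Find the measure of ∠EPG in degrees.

1. ∠GEP = 62°  [same arc PG]
2. ∠EGP = 36°  [△PTG]
3. ∠EPG = 82°  [△EPG]

∠EPG = 82°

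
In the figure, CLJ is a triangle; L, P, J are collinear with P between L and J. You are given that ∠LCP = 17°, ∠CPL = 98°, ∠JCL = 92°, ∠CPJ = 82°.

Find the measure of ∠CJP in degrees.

∠CJP = 23°

1. ∠CLP = 65°  [△CLP]
2. ∠CLJ = 65°  [P on ray LJ]
3. ∠CJL = 23°  [△CLJ]
4. ∠CJP = 23°  [P on ray JL]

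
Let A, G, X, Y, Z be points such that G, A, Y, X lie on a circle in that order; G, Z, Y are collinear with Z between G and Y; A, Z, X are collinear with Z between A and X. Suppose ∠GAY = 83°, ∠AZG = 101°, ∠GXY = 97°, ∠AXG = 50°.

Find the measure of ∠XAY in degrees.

1. ∠AZY = 79°  [linear pair at Z on GY]
2. ∠AYG = 50°  [same arc GA]
3. ∠XAY = 51°  [△AZY]

∠XAY = 51°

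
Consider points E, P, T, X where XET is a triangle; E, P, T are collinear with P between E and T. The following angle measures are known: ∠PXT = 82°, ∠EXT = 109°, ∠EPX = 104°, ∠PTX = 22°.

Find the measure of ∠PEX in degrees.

1. ∠ETX = 22°  [P on ray TE]
2. ∠TEX = 49°  [△XET]
3. ∠PEX = 49°  [P on ray ET]

∠PEX = 49°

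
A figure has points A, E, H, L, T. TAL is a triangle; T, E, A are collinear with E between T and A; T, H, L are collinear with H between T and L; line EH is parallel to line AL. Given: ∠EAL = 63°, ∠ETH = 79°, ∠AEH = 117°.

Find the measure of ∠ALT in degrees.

∠ALT = 38°

1. ∠LAT = 63°  [E on ray AT]
2. ∠ATL = 79°  [E on TA, H on TL]
3. ∠ALT = 38°  [△TAL]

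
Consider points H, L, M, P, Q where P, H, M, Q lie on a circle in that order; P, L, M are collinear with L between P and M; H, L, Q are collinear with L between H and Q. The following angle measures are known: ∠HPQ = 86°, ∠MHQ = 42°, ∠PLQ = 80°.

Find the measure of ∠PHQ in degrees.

1. ∠MPQ = 42°  [same arc MQ]
2. ∠HQP = 58°  [△PLQ]
3. ∠PHQ = 36°  [△PHQ]

∠PHQ = 36°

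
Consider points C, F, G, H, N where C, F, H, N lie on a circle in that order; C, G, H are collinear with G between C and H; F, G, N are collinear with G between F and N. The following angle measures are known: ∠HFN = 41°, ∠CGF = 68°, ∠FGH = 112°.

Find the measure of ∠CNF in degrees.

1. ∠HCN = 41°  [same arc HN]
2. ∠CGN = 112°  [vertical angles at G]
3. ∠CNF = 27°  [△CGN]

∠CNF = 27°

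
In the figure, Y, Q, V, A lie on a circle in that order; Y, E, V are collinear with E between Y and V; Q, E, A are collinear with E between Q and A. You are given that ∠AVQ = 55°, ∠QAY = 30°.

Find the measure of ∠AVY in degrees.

∠AVY = 25°

1. ∠AYQ = 125°  [cyclic YQVA, opposite ∠Y+∠V]
2. ∠AQY = 25°  [△YQA]
3. ∠AVY = 25°  [same arc YA]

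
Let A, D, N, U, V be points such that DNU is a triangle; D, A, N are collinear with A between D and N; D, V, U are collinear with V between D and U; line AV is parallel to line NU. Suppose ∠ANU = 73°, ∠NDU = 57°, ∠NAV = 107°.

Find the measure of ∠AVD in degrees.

1. ∠DNU = 73°  [A on ray ND]
2. ∠DUN = 50°  [△DNU]
3. ∠AVD = 50°  [AV∥NU, corresponding at V]

∠AVD = 50°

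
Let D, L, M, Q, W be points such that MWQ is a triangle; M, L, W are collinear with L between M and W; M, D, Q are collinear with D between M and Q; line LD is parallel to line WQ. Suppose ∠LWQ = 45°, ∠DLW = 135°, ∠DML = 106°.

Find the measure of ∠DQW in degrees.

∠DQW = 29°

1. ∠MWQ = 45°  [L on ray WM]
2. ∠QMW = 106°  [L on MW, D on MQ]
3. ∠MQW = 29°  [△MWQ]
4. ∠DQW = 29°  [D on ray QM]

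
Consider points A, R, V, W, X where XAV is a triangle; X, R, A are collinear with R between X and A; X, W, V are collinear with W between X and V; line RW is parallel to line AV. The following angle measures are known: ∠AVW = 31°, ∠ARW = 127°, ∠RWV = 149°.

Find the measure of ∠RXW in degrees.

1. ∠WRX = 53°  [linear pair at R on XA]
2. ∠RWX = 31°  [linear pair at W on XV]
3. ∠RXW = 96°  [△XRW]

∠RXW = 96°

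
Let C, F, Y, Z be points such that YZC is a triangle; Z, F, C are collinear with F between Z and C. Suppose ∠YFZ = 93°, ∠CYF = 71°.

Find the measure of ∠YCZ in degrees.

∠YCZ = 22°

1. ∠CFY = 87°  [linear pair at F on ZC]
2. ∠FCY = 22°  [△YFC]
3. ∠YCZ = 22°  [F on ray CZ]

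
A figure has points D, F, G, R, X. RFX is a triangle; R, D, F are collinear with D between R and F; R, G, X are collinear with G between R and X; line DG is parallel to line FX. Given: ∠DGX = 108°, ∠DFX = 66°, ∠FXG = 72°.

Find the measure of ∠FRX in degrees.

∠FRX = 42°

1. ∠RFX = 66°  [D on ray FR]
2. ∠FXR = 72°  [G on ray XR]
3. ∠FRX = 42°  [△RFX]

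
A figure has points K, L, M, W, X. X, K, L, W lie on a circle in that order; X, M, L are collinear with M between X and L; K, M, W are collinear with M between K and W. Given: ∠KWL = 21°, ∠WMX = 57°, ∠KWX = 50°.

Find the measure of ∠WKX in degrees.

1. ∠KXL = 21°  [same arc KL]
2. ∠KML = 57°  [vertical angles at M]
3. ∠KMX = 123°  [linear pair at M on XL]
4. ∠WKX = 36°  [△XMK]

∠WKX = 36°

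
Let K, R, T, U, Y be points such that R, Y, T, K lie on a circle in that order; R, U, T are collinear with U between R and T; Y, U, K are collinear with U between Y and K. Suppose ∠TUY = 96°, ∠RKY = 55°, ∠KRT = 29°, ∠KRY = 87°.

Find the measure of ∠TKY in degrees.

∠TKY = 58°

1. ∠KYT = 29°  [same arc TK]
2. ∠KTY = 93°  [cyclic RYTK, opposite ∠R+∠T]
3. ∠TKY = 58°  [△YTK]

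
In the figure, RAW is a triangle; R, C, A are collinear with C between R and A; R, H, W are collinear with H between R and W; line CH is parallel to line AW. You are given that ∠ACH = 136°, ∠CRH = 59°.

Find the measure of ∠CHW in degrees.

∠CHW = 103°

1. ∠HCR = 44°  [linear pair at C on RA]
2. ∠CHR = 77°  [△RCH]
3. ∠CHW = 103°  [linear pair at H on RW]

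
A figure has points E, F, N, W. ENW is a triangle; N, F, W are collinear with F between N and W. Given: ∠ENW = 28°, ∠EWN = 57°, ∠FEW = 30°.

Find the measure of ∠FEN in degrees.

1. ∠ENF = 28°  [F on ray NW]
2. ∠EWF = 57°  [F on ray WN]
3. ∠EFW = 93°  [△EFW]
4. ∠EFN = 87°  [linear pair at F on NW]
5. ∠FEN = 65°  [△ENF]

∠FEN = 65°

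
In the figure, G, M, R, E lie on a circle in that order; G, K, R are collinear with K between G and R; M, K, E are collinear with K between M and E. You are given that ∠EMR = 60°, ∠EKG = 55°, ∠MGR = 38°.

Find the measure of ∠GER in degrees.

∠GER = 103°

1. ∠EGR = 60°  [same arc RE]
2. ∠EKR = 125°  [linear pair at K on GR]
3. ∠MER = 38°  [same arc MR]
4. ∠ERG = 17°  [△RKE]
5. ∠GER = 103°  [△GRE]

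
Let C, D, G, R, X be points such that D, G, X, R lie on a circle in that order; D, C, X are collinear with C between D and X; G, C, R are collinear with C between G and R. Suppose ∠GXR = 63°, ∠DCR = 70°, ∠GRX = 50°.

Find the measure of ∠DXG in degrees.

1. ∠RGX = 67°  [△GXR]
2. ∠GCX = 70°  [vertical angles at C]
3. ∠DXG = 43°  [△GCX]

∠DXG = 43°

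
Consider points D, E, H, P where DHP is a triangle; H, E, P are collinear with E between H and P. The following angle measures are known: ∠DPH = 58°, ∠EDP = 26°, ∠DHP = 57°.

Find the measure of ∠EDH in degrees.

1. ∠DPE = 58°  [E on ray PH]
2. ∠DEP = 96°  [△DEP]
3. ∠DHE = 57°  [E on ray HP]
4. ∠DEH = 84°  [linear pair at E on HP]
5. ∠EDH = 39°  [△DHE]

∠EDH = 39°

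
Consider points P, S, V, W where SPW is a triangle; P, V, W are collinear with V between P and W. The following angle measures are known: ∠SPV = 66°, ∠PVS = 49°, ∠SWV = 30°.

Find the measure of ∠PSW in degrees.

1. ∠SPW = 66°  [V on ray PW]
2. ∠PWS = 30°  [V on ray WP]
3. ∠PSW = 84°  [△SPW]

∠PSW = 84°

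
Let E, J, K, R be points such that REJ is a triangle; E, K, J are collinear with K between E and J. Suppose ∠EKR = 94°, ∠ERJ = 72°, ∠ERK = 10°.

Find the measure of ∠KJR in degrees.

1. ∠KER = 76°  [△REK]
2. ∠JER = 76°  [K on ray EJ]
3. ∠EJR = 32°  [△REJ]
4. ∠KJR = 32°  [K on ray JE]

∠KJR = 32°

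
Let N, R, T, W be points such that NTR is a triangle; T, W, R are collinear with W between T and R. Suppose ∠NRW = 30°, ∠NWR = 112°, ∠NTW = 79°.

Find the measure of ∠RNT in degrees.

1. ∠NRT = 30°  [W on ray RT]
2. ∠NTR = 79°  [W on ray TR]
3. ∠RNT = 71°  [△NTR]

∠RNT = 71°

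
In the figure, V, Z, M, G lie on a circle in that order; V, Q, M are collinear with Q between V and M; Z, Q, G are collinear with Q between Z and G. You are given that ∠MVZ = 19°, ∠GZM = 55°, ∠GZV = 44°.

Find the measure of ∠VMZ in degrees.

∠VMZ = 62°

1. ∠VQZ = 117°  [△VQZ]
2. ∠MQZ = 63°  [linear pair at Q on VM]
3. ∠VMZ = 62°  [△ZQM]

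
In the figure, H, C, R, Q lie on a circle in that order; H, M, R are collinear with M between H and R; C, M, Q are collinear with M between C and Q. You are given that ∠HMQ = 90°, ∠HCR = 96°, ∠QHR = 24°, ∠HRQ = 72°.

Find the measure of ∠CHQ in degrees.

∠CHQ = 42°

1. ∠CQH = 66°  [△HMQ]
2. ∠HCQ = 72°  [same arc HQ]
3. ∠CHQ = 42°  [△HCQ]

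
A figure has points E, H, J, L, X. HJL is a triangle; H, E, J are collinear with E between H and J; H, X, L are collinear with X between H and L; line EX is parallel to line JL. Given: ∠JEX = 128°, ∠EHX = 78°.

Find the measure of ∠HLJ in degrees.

∠HLJ = 50°

1. ∠HEX = 52°  [linear pair at E on HJ]
2. ∠EXH = 50°  [△HEX]
3. ∠HLJ = 50°  [EX∥JL, corresponding at X]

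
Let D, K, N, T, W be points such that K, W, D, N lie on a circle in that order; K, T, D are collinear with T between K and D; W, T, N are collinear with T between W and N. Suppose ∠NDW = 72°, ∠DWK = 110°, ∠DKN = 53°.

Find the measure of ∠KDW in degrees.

∠KDW = 15°

1. ∠DWN = 53°  [same arc DN]
2. ∠DNW = 55°  [△WDN]
3. ∠DKW = 55°  [same arc WD]
4. ∠KDW = 15°  [△KWD]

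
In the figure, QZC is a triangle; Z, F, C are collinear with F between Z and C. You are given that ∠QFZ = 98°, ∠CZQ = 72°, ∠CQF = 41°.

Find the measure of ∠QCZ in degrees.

∠QCZ = 57°

1. ∠CFQ = 82°  [linear pair at F on ZC]
2. ∠FCQ = 57°  [△QFC]
3. ∠QCZ = 57°  [F on ray CZ]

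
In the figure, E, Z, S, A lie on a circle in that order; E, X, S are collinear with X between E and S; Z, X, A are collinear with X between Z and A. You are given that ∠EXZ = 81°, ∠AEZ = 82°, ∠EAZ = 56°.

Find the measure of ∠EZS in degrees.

1. ∠AZE = 42°  [△EZA]
2. ∠ESZ = 56°  [same arc EZ]
3. ∠SEZ = 57°  [△EXZ]
4. ∠EZS = 67°  [△EZS]

∠EZS = 67°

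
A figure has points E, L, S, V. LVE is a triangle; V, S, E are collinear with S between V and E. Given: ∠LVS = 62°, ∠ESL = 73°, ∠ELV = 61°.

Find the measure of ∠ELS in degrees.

∠ELS = 50°

1. ∠EVL = 62°  [S on ray VE]
2. ∠LEV = 57°  [△LVE]
3. ∠LES = 57°  [S on ray EV]
4. ∠ELS = 50°  [△LSE]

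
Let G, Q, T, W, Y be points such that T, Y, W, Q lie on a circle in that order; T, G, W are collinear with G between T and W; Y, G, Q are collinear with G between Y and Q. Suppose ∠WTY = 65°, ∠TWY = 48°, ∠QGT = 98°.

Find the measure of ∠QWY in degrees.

1. ∠WQY = 65°  [same arc YW]
2. ∠WGY = 98°  [vertical angles at G]
3. ∠QYW = 34°  [△YGW]
4. ∠QWY = 81°  [△YWQ]

∠QWY = 81°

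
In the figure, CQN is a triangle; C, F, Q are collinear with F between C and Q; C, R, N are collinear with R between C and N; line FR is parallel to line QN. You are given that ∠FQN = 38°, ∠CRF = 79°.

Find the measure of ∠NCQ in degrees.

∠NCQ = 63°

1. ∠CQN = 38°  [F on ray QC]
2. ∠CNQ = 79°  [FR∥QN, corresponding at R]
3. ∠NCQ = 63°  [△CQN]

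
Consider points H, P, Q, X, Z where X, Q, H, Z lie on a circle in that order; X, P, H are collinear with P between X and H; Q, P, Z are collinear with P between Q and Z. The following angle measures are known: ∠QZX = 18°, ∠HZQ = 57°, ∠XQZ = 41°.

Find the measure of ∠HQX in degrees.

1. ∠QHX = 18°  [same arc XQ]
2. ∠HXQ = 57°  [same arc QH]
3. ∠HQX = 105°  [△XQH]

∠HQX = 105°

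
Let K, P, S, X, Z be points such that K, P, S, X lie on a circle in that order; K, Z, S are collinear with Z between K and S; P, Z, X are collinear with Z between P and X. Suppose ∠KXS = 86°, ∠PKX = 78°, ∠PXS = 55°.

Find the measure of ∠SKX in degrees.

1. ∠PSX = 102°  [cyclic KPSX, opposite ∠K+∠S]
2. ∠SPX = 23°  [△PSX]
3. ∠SKX = 23°  [same arc SX]

∠SKX = 23°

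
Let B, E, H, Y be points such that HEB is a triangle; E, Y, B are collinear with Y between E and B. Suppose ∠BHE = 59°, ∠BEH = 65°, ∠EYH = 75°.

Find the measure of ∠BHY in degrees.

1. ∠EBH = 56°  [△HEB]
2. ∠BYH = 105°  [linear pair at Y on EB]
3. ∠HBY = 56°  [Y on ray BE]
4. ∠BHY = 19°  [△HYB]

∠BHY = 19°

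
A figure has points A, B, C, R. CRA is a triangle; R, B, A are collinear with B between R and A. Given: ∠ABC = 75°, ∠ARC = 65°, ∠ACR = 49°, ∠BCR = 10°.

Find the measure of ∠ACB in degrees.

1. ∠CAR = 66°  [△CRA]
2. ∠BAC = 66°  [B on ray AR]
3. ∠ACB = 39°  [△CBA]

∠ACB = 39°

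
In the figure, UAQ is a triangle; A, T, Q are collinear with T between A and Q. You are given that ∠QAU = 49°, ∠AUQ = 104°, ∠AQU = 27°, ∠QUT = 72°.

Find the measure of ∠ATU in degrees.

∠ATU = 99°

1. ∠TQU = 27°  [T on ray QA]
2. ∠QTU = 81°  [△UTQ]
3. ∠ATU = 99°  [linear pair at T on AQ]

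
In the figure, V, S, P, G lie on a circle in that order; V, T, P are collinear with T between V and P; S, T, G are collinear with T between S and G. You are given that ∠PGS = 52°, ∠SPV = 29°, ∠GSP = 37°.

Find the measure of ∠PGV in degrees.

∠PGV = 81°

1. ∠PVS = 52°  [same arc SP]
2. ∠PSV = 99°  [△VSP]
3. ∠PGV = 81°  [cyclic VSPG, opposite ∠S+∠G]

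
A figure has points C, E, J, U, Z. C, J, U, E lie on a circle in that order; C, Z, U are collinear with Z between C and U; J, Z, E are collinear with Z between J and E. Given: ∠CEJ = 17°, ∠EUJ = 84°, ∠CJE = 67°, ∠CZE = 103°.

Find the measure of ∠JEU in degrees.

1. ∠CUE = 67°  [same arc CE]
2. ∠EZU = 77°  [linear pair at Z on CU]
3. ∠JEU = 36°  [△UZE]

∠JEU = 36°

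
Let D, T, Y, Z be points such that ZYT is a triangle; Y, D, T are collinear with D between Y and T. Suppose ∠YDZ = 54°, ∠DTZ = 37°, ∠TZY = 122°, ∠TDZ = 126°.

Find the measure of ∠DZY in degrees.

1. ∠YTZ = 37°  [D on ray TY]
2. ∠TYZ = 21°  [△ZYT]
3. ∠DYZ = 21°  [D on ray YT]
4. ∠DZY = 105°  [△ZYD]

∠DZY = 105°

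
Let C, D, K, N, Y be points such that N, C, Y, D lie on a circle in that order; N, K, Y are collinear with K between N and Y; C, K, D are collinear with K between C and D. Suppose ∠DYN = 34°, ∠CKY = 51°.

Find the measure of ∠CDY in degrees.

∠CDY = 17°

1. ∠DCN = 34°  [same arc ND]
2. ∠CKN = 129°  [linear pair at K on NY]
3. ∠CNY = 17°  [△NKC]
4. ∠CDY = 17°  [same arc CY]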